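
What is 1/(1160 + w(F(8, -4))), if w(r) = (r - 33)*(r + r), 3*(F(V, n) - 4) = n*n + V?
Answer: 1/656 ≈ 0.0015244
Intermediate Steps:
F(V, n) = 4 + V/3 + n**2/3 (F(V, n) = 4 + (n*n + V)/3 = 4 + (n**2 + V)/3 = 4 + (V + n**2)/3 = 4 + (V/3 + n**2/3) = 4 + V/3 + n**2/3)
w(r) = 2*r*(-33 + r) (w(r) = (-33 + r)*(2*r) = 2*r*(-33 + r))
1/(1160 + w(F(8, -4))) = 1/(1160 + 2*(4 + (1/3)*8 + (1/3)*(-4)**2)*(-33 + (4 + (1/3)*8 + (1/3)*(-4)**2))) = 1/(1160 + 2*(4 + 8/3 + (1/3)*16)*(-33 + (4 + 8/3 + (1/3)*16))) = 1/(1160 + 2*(4 + 8/3 + 16/3)*(-33 + (4 + 8/3 + 16/3))) = 1/(1160 + 2*12*(-33 + 12)) = 1/(1160 + 2*12*(-21)) = 1/(1160 - 504) = 1/656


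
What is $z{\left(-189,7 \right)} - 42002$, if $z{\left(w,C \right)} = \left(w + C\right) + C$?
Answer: $-42177$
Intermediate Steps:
$z{\left(w,C \right)} = w + 2 C$ ($z{\left(w,C \right)} = \left(C + w\right) + C = w + 2 C$)
$z{\left(-189,7 \right)} - 42002 = \left(-189 + 2 \cdot 7\right) - 42002 = \left(-189 + 14\right) - 42002 = -175 - 42002 = -42177$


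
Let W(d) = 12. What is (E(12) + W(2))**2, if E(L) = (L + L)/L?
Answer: 196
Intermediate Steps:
E(L) = 2 (E(L) = (2*L)/L = 2)
(E(12) + W(2))**2 = (2 + 12)**2 = 14**2 = 196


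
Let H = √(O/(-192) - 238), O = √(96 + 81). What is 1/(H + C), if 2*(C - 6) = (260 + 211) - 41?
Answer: 1/(221 + I*√(137088 + 3*√177)/24) ≈ 0.0045029 - 0.00031438*I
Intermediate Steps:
O = √177 ≈ 13.304
H = √(-238 - √177/192) (H = √(√177/(-192) - 238) = √(√177*(-1/192) - 238) = √(-√177/192 - 238) = √(-238 - √177/192) ≈ 15.429*I)
C = 221 (C = 6 + ((260 + 211) - 41)/2 = 6 + (471 - 41)/2 = 6 + (½)*430 = 6 + 215 = 221)
1/(H + C) = 1/(√(-137088 - 3*√177)/24 + 221) = 1/(221 + √(-137088 - 3*√177)/24)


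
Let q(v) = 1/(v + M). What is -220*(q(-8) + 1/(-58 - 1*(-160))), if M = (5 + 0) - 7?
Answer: 1012/51 ≈ 19.843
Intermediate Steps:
M = -2 (M = 5 - 7 = -2)
q(v) = 1/(-2 + v) (q(v) = 1/(v - 2) = 1/(-2 + v))
-220*(q(-8) + 1/(-58 - 1*(-160))) = -220*(1/(-2 - 8) + 1/(-58 - 1*(-160))) = -220*(1/(-10) + 1/(-58 + 160)) = -220*(-⅒ + 1/102) = -220*(-23/255) = 1012/51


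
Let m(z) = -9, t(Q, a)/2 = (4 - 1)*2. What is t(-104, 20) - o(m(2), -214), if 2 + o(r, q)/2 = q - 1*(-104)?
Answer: 236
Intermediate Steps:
t(Q, a) = 12 (t(Q, a) = 2*((4 - 1)*2) = 2*(3*2) = 2*6 = 12)
o(r, q) = 204 + 2*q (o(r, q) = -4 + 2*(q - 1*(-104)) = -4 + 2*(q + 104) = -4 + 2*(104 + q) = -4 + (208 + 2*q) = 204 + 2*q)
t(-104, 20) - o(m(2), -214) = 12 - (204 + 2*(-214)) = 12 - (204 - 428) = 12 - 1*(-224) = 12 + 224 = 236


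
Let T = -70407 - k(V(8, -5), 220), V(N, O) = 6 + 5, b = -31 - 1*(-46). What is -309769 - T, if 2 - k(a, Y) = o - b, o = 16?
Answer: -239361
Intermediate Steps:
b = 15 (b = -31 + 46 = 15)
V(N, O) = 11
k(a, Y) = 1 (k(a, Y) = 2 - (16 - 1*15) = 2 - (16 - 15) = 2 - 1*1 = 2 - 1 = 1)
T = -70408 (T = -70407 - 1*1 = -70407 - 1 = -70408)
-309769 - T = -309769 - 1*(-70408) = -309769 + 70408 = -239361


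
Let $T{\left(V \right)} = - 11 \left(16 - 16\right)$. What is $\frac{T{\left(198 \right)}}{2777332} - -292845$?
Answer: $292845$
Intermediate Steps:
$T{\left(V \right)} = 0$ ($T{\left(V \right)} = \left(-11\right) 0 = 0$)
$\frac{T{\left(198 \right)}}{2777332} - -292845 = \frac{0}{2777332} - -292845 = 0 \cdot \frac{1}{2777332} + 292845 = 0 + 292845 = 292845$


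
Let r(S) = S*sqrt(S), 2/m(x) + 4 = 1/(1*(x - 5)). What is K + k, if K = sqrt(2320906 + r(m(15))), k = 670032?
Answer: 670032 + sqrt(3530098026 - 40*I*sqrt(195))/39 ≈ 6.7156e+5 - 0.00012053*I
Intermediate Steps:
m(x) = 2/(-4 + 1/(-5 + x)) (m(x) = 2/(-4 + 1/(1*(x - 5))) = 2/(-4 + 1/(1*(-5 + x))) = 2/(-4 + 1/(-5 + x)))
r(S) = S**(3/2)
K = sqrt(2320906 - 40*I*sqrt(195)/1521) (K = sqrt(2320906 + (2*(5 - 1*15)/(-21 + 4*15))**(3/2)) = sqrt(2320906 + (2*(5 - 15)/(-21 + 60))**(3/2)) = sqrt(2320906 + (2*(-10)/39)**(3/2)) = sqrt(2320906 + (2*(1/39)*(-10))**(3/2)) = sqrt(2320906 + (-20/39)**(3/2)) = sqrt(2320906 - 40*I*sqrt(195)/1521) ≈ 1523.5 - 0.e-4*I)
K + k = sqrt(3530098026 - 40*I*sqrt(195))/39 + 670032 = 670032 + sqrt(3530098026 - 40*I*sqrt(195))/39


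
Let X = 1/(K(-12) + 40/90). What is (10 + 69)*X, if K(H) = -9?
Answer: -711/77 ≈ -9.2338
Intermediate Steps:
X = -9/77 (X = 1/(-9 + 40/90) = 1/(-9 + 40*(1/90)) = 1/(-9 + 4/9) = 1/(-77/9) = -9/77 ≈ -0.11688)
(10 + 69)*X = (10 + 69)*(-9/77) = 79*(-9/77) = -711/77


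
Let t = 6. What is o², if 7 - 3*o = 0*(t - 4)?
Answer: 49/9 ≈ 5.4444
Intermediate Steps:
o = 7/3 (o = 7/3 - 0*(6 - 4) = 7/3 - 0*2 = 7/3 - ⅓*0 = 7/3 + 0 = 7/3 ≈ 2.3333)
o² = (7/3)² = 49/9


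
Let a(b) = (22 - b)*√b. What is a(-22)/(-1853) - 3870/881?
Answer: -3870/881 - 44*I*√22/1853 ≈ -4.3927 - 0.11138*I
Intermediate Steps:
a(b) = √b*(22 - b)
a(-22)/(-1853) - 3870/881 = (√(-22)*(22 - 1*(-22)))/(-1853) - 3870/881 = ((I*√22)*(22 + 22))*(-1/1853) - 3870*1/881 = ((I*√22)*44)*(-1/1853) - 3870/881 = (44*I*√22)*(-1/1853) - 3870/881 = -44*I*√22/1853 - 3870/881 = -3870/881 - 44*I*√22/1853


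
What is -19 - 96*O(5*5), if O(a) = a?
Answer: -2419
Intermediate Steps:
-19 - 96*O(5*5) = -19 - 480*5 = -19 - 96*25 = -19 - 2400 = -2419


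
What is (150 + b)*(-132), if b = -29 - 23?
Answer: -12936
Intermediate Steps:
b = -52
(150 + b)*(-132) = (150 - 52)*(-132) = 98*(-132) = -12936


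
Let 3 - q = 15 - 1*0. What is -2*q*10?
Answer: 240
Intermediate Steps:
q = -12 (q = 3 - (15 - 1*0) = 3 - (15 + 0) = 3 - 1*15 = 3 - 15 = -12)
-2*q*10 = -2*(-12)*10 = 24*10 = 240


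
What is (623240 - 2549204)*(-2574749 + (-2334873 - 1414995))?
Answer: 12180984655788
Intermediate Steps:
(623240 - 2549204)*(-2574749 + (-2334873 - 1414995)) = -1925964*(-2574749 - 3749868) = -1925964*(-6324617) = 12180984655788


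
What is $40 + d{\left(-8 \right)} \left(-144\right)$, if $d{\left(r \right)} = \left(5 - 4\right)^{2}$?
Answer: $-104$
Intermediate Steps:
$d{\left(r \right)} = 1$ ($d{\left(r \right)} = 1^{2} = 1$)
$40 + d{\left(-8 \right)} \left(-144\right) = 40 + 1 \left(-144\right) = 40 - 144 = -104$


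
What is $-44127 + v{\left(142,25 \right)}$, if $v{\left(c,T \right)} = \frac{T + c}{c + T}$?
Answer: $-44126$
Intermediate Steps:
$v{\left(c,T \right)} = 1$ ($v{\left(c,T \right)} = \frac{T + c}{T + c} = 1$)
$-44127 + v{\left(142,25 \right)} = -44127 + 1 = -44126$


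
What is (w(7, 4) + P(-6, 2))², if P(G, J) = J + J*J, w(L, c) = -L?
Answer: 1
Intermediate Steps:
P(G, J) = J + J²
(w(7, 4) + P(-6, 2))² = (-1*7 + 2*(1 + 2))² = (-7 + 2*3)² = (-7 + 6)² = (-1)² = 1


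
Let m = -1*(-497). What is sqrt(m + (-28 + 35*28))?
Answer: 3*sqrt(161) ≈ 38.066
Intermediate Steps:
m = 497
sqrt(m + (-28 + 35*28)) = sqrt(497 + (-28 + 35*28)) = sqrt(497 + (-28 + 980)) = sqrt(497 + 952) = sqrt(1449) = 3*sqrt(161)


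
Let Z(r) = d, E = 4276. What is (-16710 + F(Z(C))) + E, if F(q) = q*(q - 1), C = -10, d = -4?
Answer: -12414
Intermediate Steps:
Z(r) = -4
F(q) = q*(-1 + q)
(-16710 + F(Z(C))) + E = (-16710 - 4*(-1 - 4)) + 4276 = (-16710 - 4*(-5)) + 4276 = (-16710 + 20) + 4276 = -16690 + 4276 = -12414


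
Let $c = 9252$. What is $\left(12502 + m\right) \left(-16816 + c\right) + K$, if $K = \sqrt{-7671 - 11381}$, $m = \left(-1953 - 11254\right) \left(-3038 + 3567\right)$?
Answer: $52751343564 + 2 i \sqrt{4763} \approx 5.2751 \cdot 10^{10} + 138.03 i$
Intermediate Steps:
$m = -6986503$ ($m = \left(-13207\right) 529 = -6986503$)
$K = 2 i \sqrt{4763}$ ($K = \sqrt{-19052} = 2 i \sqrt{4763} \approx 138.03 i$)
$\left(12502 + m\right) \left(-16816 + c\right) + K = \left(12502 - 6986503\right) \left(-16816 + 9252\right) + 2 i \sqrt{4763} = \left(-6974001\right) \left(-7564\right) + 2 i \sqrt{4763} = 52751343564 + 2 i \sqrt{4763}$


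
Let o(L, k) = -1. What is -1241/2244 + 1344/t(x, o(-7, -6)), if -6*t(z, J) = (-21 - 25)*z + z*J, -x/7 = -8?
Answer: 15577/6204 ≈ 2.5108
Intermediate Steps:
x = 56 (x = -7*(-8) = 56)
t(z, J) = 23*z/3 - J*z/6 (t(z, J) = -((-21 - 25)*z + z*J)/6 = -(-46*z + J*z)/6 = 23*z/3 - J*z/6)
-1241/2244 + 1344/t(x, o(-7, -6)) = -1241/2244 + 1344/(((⅙)*56*(46 - 1*(-1)))) = -1241*1/2244 + 1344/(((⅙)*56*(46 + 1))) = -73/132 + 1344/(((⅙)*56*47)) = -73/132 + 1344/(1316/3) = -73/132 + 1344*(3/1316) = -73/132 + 144/47 = 15577/6204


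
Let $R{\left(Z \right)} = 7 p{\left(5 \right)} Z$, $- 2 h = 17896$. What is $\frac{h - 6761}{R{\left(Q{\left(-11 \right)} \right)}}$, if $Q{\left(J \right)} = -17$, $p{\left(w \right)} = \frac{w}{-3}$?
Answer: $- \frac{47127}{595} \approx -79.205$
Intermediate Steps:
$h = -8948$ ($h = \left(- \frac{1}{2}\right) 17896 = -8948$)
$p{\left(w \right)} = - \frac{w}{3}$ ($p{\left(w \right)} = w \left(- \frac{1}{3}\right) = - \frac{w}{3}$)
$R{\left(Z \right)} = - \frac{35 Z}{3}$ ($R{\left(Z \right)} = 7 \left(\left(- \frac{1}{3}\right) 5\right) Z = 7 \left(- \frac{5}{3}\right) Z = - \frac{35 Z}{3}$)
$\frac{h - 6761}{R{\left(Q{\left(-11 \right)} \right)}} = \frac{-8948 - 6761}{\left(- \frac{35}{3}\right) \left(-17\right)} = \frac{-8948 - 6761}{\frac{595}{3}} = \left(-15709\right) \frac{3}{595} = - \frac{47127}{595}$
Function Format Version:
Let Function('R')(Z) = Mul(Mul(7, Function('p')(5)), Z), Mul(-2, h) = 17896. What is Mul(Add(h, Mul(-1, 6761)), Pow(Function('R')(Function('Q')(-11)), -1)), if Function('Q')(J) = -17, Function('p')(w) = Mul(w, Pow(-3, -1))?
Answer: Rational(-47127, 595) ≈ -79.205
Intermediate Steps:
h = -8948 (h = Mul(Rational(-1, 2), 17896) = -8948)
Function('p')(w) = Mul(Rational(-1, 3), w) (Function('p')(w) = Mul(w, Rational(-1, 3)) = Mul(Rational(-1, 3), w))
Function('R')(Z) = Mul(Rational(-35, 3), Z) (Function('R')(Z) = Mul(Mul(7, Mul(Rational(-1, 3), 5)), Z) = Mul(Mul(7, Rational(-5, 3)), Z) = Mul(Rational(-35, 3), Z))
Mul(Add(h, Mul(-1, 6761)), Pow(Function('R')(Function('Q')(-11)), -1)) = Mul(Add(-8948, Mul(-1, 6761)), Pow(Mul(Rational(-35, 3), -17), -1)) = Mul(Add(-8948, -6761), Pow(Rational(595, 3), -1)) = Mul(-15709, Rational(3, 595)) = Rational(-47127, 595)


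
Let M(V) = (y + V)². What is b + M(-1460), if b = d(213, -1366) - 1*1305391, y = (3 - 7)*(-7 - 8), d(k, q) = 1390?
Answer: 655999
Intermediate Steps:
y = 60 (y = -4*(-15) = 60)
M(V) = (60 + V)²
b = -1304001 (b = 1390 - 1*1305391 = 1390 - 1305391 = -1304001)
b + M(-1460) = -1304001 + (60 - 1460)² = -1304001 + (-1400)² = -1304001 + 1960000 = 655999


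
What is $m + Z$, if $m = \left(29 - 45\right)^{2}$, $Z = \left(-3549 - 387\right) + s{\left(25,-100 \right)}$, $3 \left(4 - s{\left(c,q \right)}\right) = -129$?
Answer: $-3633$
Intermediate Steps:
$s{\left(c,q \right)} = 47$ ($s{\left(c,q \right)} = 4 - -43 = 4 + 43 = 47$)
$Z = -3889$ ($Z = \left(-3549 - 387\right) + 47 = -3936 + 47 = -3889$)
$m = 256$ ($m = \left(29 - 45\right)^{2} = \left(-16\right)^{2} = 256$)
$m + Z = 256 - 3889 = -3633$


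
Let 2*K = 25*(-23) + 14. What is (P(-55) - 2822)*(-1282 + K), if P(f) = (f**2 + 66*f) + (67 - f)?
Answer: 10328125/2 ≈ 5.1641e+6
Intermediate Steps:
P(f) = 67 + f**2 + 65*f
K = -561/2 (K = (25*(-23) + 14)/2 = (-575 + 14)/2 = (1/2)*(-561) = -561/2 ≈ -280.50)
(P(-55) - 2822)*(-1282 + K) = ((67 + (-55)**2 + 65*(-55)) - 2822)*(-1282 - 561/2) = ((67 + 3025 - 3575) - 2822)*(-3125/2) = (-483 - 2822)*(-3125/2) = -3305*(-3125/2) = 10328125/2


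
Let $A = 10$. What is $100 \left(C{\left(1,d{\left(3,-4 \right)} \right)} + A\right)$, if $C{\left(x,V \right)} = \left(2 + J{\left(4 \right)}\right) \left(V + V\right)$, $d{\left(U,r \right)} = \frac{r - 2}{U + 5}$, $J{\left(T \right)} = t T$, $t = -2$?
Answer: $1900$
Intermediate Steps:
$J{\left(T \right)} = - 2 T$
$d{\left(U,r \right)} = \frac{-2 + r}{5 + U}$
$C{\left(x,V \right)} = - 12 V$ ($C{\left(x,V \right)} = \left(2 - 8\right) \left(V + V\right) = \left(2 - 8\right) 2 V = - 6 \cdot 2 V = - 12 V$)
$100 \left(C{\left(1,d{\left(3,-4 \right)} \right)} + A\right) = 100 \left(- 12 \frac{-2 - 4}{5 + 3} + 10\right) = 100 \left(- 12 \cdot \frac{1}{8} \left(-6\right) + 10\right) = 100 \left(\left(-12\right) \left(- \frac{3}{4}\right) + 10\right) = 100 \left(9 + 10\right) = 100 \cdot 19 = 1900$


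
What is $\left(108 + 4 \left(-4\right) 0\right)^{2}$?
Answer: $11664$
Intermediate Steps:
$\left(108 + 4 \left(-4\right) 0\right)^{2} = \left(108 - 0\right)^{2} = \left(108 + 0\right)^{2} = 108^{2} = 11664$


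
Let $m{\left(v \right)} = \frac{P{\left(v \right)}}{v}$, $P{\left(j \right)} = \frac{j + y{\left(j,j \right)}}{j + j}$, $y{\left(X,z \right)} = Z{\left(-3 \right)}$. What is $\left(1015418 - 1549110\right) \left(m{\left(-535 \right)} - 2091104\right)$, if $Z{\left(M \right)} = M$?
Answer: $\frac{319428667502503948}{286225} \approx 1.116 \cdot 10^{12}$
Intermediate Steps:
$y{\left(X,z \right)} = -3$
$P{\left(j \right)} = \frac{-3 + j}{2 j}$ ($P{\left(j \right)} = \frac{j - 3}{j + j} = \frac{-3 + j}{2 j}$)
$m{\left(v \right)} = \frac{-3 + v}{2 v^{2}}$ ($m{\left(v \right)} = \frac{\frac{1}{2} \frac{1}{v} \left(-3 + v\right)}{v} = \frac{-3 + v}{2 v^{2}}$)
$\left(1015418 - 1549110\right) \left(m{\left(-535 \right)} - 2091104\right) = \left(1015418 - 1549110\right) \left(\frac{-3 - 535}{2 \cdot 286225} - 2091104\right) = - 533692 \left(\frac{1}{2} \cdot \frac{1}{286225} \left(-538\right) - 2091104\right) = - 533692 \left(- \frac{269}{286225} - 2091104\right) = \left(-533692\right) \left(- \frac{598526242669}{286225}\right) = \frac{319428667502503948}{286225}$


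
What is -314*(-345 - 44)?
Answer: 122146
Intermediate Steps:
-314*(-345 - 44) = -314*(-389) = 122146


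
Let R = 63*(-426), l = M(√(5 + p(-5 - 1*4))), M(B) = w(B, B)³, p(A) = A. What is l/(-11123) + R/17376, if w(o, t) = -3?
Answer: -49674987/32212208 ≈ -1.5421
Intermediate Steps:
M(B) = -27 (M(B) = (-3)³ = -27)
l = -27
R = -26838
l/(-11123) + R/17376 = -27/(-11123) - 26838/17376 = -27*(-1/11123) - 26838*1/17376 = 27/11123 - 4473/2896 = -49674987/32212208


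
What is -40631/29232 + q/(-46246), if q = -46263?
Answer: -263330605/675931536 ≈ -0.38958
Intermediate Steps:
-40631/29232 + q/(-46246) = -40631/29232 - 46263/(-46246) = -40631*1/29232 - 46263*(-1/46246) = -40631/29232 + 46263/46246 = -263330605/675931536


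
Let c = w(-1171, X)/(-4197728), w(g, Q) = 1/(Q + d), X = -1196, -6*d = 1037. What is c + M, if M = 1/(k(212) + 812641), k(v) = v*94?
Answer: 90264229/75140311369488 ≈ 1.2013e-6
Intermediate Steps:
d = -1037/6 (d = -⅙*1037 = -1037/6 ≈ -172.83)
k(v) = 94*v
M = 1/832569 (M = 1/(94*212 + 812641) = 1/(19928 + 812641) = 1/832569 ≈ 1.2011e-6)
w(g, Q) = 1/(-1037/6 + Q) (w(g, Q) = 1/(Q - 1037/6) = 1/(-1037/6 + Q))
c = 3/17237970032 (c = (6/(-1037 + 6*(-1196)))/(-4197728) = (6/(-1037 - 7176))*(-1/4197728) = (6/(-8213))*(-1/4197728) = (6*(-1/8213))*(-1/4197728) = -6/8213*(-1/4197728) = 3/17237970032 ≈ 1.7403e-10)
c + M = 3/17237970032 + 1/832569 = 90264229/75140311369488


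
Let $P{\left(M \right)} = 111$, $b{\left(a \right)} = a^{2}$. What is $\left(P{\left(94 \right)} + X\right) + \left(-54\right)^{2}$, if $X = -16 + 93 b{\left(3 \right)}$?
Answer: $3848$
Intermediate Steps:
$X = 821$ ($X = -16 + 93 \cdot 3^{2} = -16 + 93 \cdot 9 = -16 + 837 = 821$)
$\left(P{\left(94 \right)} + X\right) + \left(-54\right)^{2} = \left(111 + 821\right) + \left(-54\right)^{2} = 932 + 2916 = 3848$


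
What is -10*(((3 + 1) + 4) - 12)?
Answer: 40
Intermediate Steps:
-10*(((3 + 1) + 4) - 12) = -10*((4 + 4) - 12) = -10*(8 - 12) = -10*(-4) = 40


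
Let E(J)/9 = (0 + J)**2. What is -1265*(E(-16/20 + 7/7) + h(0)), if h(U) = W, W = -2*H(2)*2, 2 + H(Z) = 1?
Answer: -27577/5 ≈ -5515.4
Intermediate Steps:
H(Z) = -1 (H(Z) = -2 + 1 = -1)
W = 4 (W = -2*(-1)*2 = 2*2 = 4)
E(J) = 9*J**2 (E(J) = 9*(0 + J)**2 = 9*J**2)
h(U) = 4
-1265*(E(-16/20 + 7/7) + h(0)) = -1265*(9*(-16/20 + 7/7)**2 + 4) = -1265*(9*(-16*1/20 + 7*(1/7))**2 + 4) = -1265*(9*(-4/5 + 1)**2 + 4) = -1265*(9*(1/5)**2 + 4) = -1265*(9*(1/25) + 4) = -1265*(9/25 + 4) = -1265*109/25 = -27577/5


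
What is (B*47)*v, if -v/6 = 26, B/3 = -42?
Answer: 923832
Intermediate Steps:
B = -126 (B = 3*(-42) = -126)
v = -156 (v = -6*26 = -156)
(B*47)*v = -126*47*(-156) = -5922*(-156) = 923832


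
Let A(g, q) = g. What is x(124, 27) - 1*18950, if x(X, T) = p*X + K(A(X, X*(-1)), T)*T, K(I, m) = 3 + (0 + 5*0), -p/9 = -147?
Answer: 145183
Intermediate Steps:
p = 1323 (p = -9*(-147) = 1323)
K(I, m) = 3 (K(I, m) = 3 + (0 + 0) = 3 + 0 = 3)
x(X, T) = 3*T + 1323*X (x(X, T) = 1323*X + 3*T = 3*T + 1323*X)
x(124, 27) - 1*18950 = (3*27 + 1323*124) - 1*18950 = (81 + 164052) - 18950 = 164133 - 18950 = 145183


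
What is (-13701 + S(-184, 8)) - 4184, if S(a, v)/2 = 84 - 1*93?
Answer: -17903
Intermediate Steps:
S(a, v) = -18 (S(a, v) = 2*(84 - 1*93) = 2*(84 - 93) = 2*(-9) = -18)
(-13701 + S(-184, 8)) - 4184 = (-13701 - 18) - 4184 = -13719 - 4184 = -17903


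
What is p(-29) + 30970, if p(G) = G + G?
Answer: 30912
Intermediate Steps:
p(G) = 2*G
p(-29) + 30970 = 2*(-29) + 30970 = -58 + 30970 = 30912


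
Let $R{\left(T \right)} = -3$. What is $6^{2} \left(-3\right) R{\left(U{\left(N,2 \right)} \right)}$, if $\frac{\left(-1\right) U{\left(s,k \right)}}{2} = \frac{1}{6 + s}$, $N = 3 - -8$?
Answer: $324$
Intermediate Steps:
$N = 11$ ($N = 3 + 8 = 11$)
$U{\left(s,k \right)} = - \frac{2}{6 + s}$
$6^{2} \left(-3\right) R{\left(U{\left(N,2 \right)} \right)} = 6^{2} \left(-3\right) \left(-3\right) = 36 \left(-3\right) \left(-3\right) = \left(-108\right) \left(-3\right) = 324$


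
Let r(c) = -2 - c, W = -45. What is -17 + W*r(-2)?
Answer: -17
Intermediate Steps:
-17 + W*r(-2) = -17 - 45*(-2 - 1*(-2)) = -17 - 45*(-2 + 2) = -17 - 45*0 = -17 + 0 = -17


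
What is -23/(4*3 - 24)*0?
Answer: 0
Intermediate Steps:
-23/(4*3 - 24)*0 = -23/(12 - 24)*0 = -23/(-12)*0 = -23*(-1/12)*0 = (23/12)*0 = 0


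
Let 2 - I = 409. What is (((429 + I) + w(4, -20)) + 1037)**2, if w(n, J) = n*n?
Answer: 1155625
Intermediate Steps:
w(n, J) = n**2
I = -407 (I = 2 - 1*409 = 2 - 409 = -407)
(((429 + I) + w(4, -20)) + 1037)**2 = (((429 - 407) + 4**2) + 1037)**2 = ((22 + 16) + 1037)**2 = (38 + 1037)**2 = 1075**2 = 1155625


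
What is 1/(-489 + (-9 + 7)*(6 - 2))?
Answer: -1/497 ≈ -0.0020121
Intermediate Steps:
1/(-489 + (-9 + 7)*(6 - 2)) = 1/(-489 - 2*4) = 1/(-489 - 8) = 1/(-497) = -1/497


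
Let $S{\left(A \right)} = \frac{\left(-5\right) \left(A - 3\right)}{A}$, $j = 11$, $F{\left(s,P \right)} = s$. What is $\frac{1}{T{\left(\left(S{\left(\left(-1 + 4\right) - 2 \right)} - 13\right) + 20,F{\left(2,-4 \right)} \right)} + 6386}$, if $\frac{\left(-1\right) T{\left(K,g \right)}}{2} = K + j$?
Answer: $\frac{1}{6330} \approx 0.00015798$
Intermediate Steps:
$S{\left(A \right)} = \frac{15 - 5 A}{A}$ ($S{\left(A \right)} = \frac{\left(-5\right) \left(-3 + A\right)}{A} = \frac{15 - 5 A}{A}$)
$T{\left(K,g \right)} = -22 - 2 K$ ($T{\left(K,g \right)} = - 2 \left(K + 11\right) = - 2 \left(11 + K\right) = -22 - 2 K$)
$\frac{1}{T{\left(\left(S{\left(\left(-1 + 4\right) - 2 \right)} - 13\right) + 20,F{\left(2,-4 \right)} \right)} + 6386} = \frac{1}{\left(-22 - 2 \left(\left(\left(-5 + \frac{15}{\left(-1 + 4\right) - 2}\right) - 13\right) + 20\right)\right) + 6386} = \frac{1}{\left(-22 - 2 \left(\left(\left(-5 + \frac{15}{3 - 2}\right) - 13\right) + 20\right)\right) + 6386} = \frac{1}{\left(-22 - 2 \left(\left(\left(-5 + \frac{15}{1}\right) - 13\right) + 20\right)\right) + 6386} = \frac{1}{\left(-22 - 2 \left(\left(\left(-5 + 15 \cdot 1\right) - 13\right) + 20\right)\right) + 6386} = \frac{1}{\left(-22 - 2 \left(\left(\left(-5 + 15\right) - 13\right) + 20\right)\right) + 6386} = \frac{1}{\left(-22 - 2 \left(\left(10 - 13\right) + 20\right)\right) + 6386} = \frac{1}{\left(-22 - 2 \left(-3 + 20\right)\right) + 6386} = \frac{1}{\left(-22 - 34\right) + 6386} = \frac{1}{-56 + 6386} = \frac{1}{6330}$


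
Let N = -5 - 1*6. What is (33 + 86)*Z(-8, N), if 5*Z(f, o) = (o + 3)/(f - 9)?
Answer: 56/5 ≈ 11.200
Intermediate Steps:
N = -11 (N = -5 - 6 = -11)
Z(f, o) = (3 + o)/(5*(-9 + f)) (Z(f, o) = ((o + 3)/(f - 9))/5 = ((3 + o)/(-9 + f))/5 = (3 + o)/(5*(-9 + f)))
(33 + 86)*Z(-8, N) = (33 + 86)*((3 - 11)/(5*(-9 - 8))) = 119*((⅕)*(-8)/(-17)) = 119*((⅕)*(-1/17)*(-8)) = 119*(8/85) = 56/5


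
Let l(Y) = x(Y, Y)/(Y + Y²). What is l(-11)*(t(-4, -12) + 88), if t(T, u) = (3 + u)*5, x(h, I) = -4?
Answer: -86/55 ≈ -1.5636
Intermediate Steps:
t(T, u) = 15 + 5*u
l(Y) = -4/(Y + Y²)
l(-11)*(t(-4, -12) + 88) = (-4/(-11*(1 - 11)))*((15 + 5*(-12)) + 88) = (-4*(-1/11)/(-10))*((15 - 60) + 88) = (-4*(-1/11)*(-⅒))*(-45 + 88) = -2/55*43 = -86/55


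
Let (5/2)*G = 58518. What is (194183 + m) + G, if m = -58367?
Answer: 796116/5 ≈ 1.5922e+5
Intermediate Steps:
G = 117036/5 (G = (2/5)*58518 = 117036/5 ≈ 23407.)
(194183 + m) + G = (194183 - 58367) + 117036/5 = 135816 + 117036/5 = 796116/5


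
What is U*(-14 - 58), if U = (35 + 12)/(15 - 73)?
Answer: 1692/29 ≈ 58.345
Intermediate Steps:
U = -47/58 (U = 47/(-58) = 47*(-1/58) = -47/58 ≈ -0.81034)
U*(-14 - 58) = -47*(-14 - 58)/58 = -47/58*(-72) = 1692/29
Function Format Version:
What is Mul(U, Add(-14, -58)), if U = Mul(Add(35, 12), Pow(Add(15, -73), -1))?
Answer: Rational(1692, 29) ≈ 58.345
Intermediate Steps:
U = Rational(-47, 58) (U = Mul(47, Pow(-58, -1)) = Mul(47, Rational(-1, 58)) = Rational(-47, 58) ≈ -0.81034)
Mul(U, Add(-14, -58)) = Mul(Rational(-47, 58), Add(-14, -58)) = Mul(Rational(-47, 58), -72) = Rational(1692, 29)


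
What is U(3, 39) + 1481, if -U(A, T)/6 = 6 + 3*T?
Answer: 743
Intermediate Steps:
U(A, T) = -36 - 18*T (U(A, T) = -6*(6 + 3*T) = -36 - 18*T)
U(3, 39) + 1481 = (-36 - 18*39) + 1481 = (-36 - 702) + 1481 = -738 + 1481 = 743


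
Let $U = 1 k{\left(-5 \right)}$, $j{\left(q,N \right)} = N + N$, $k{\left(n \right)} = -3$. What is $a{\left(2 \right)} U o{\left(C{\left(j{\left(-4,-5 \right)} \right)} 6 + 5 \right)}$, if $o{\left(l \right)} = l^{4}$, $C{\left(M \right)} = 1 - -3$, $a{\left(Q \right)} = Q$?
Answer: $-4243686$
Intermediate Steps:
$j{\left(q,N \right)} = 2 N$
$C{\left(M \right)} = 4$ ($C{\left(M \right)} = 1 + 3 = 4$)
$U = -3$ ($U = 1 \left(-3\right) = -3$)
$a{\left(2 \right)} U o{\left(C{\left(j{\left(-4,-5 \right)} \right)} 6 + 5 \right)} = 2 \left(-3\right) \left(4 \cdot 6 + 5\right)^{4} = - 6 \left(24 + 5\right)^{4} = - 6 \cdot 29^{4} = \left(-6\right) 707281 = -4243686$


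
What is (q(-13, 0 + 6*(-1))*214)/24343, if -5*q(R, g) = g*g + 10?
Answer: -9844/121715 ≈ -0.080877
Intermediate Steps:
q(R, g) = -2 - g²/5 (q(R, g) = -(g*g + 10)/5 = -(g² + 10)/5 = -(10 + g²)/5 = -2 - g²/5)
(q(-13, 0 + 6*(-1))*214)/24343 = ((-2 - (0 + 6*(-1))²/5)*214)/24343 = ((-2 - (0 - 6)²/5)*214)*(1/24343) = ((-2 - ⅕*(-6)²)*214)*(1/24343) = ((-2 - ⅕*36)*214)*(1/24343) = ((-2 - 36/5)*214)*(1/24343) = -46/5*214*(1/24343) = -9844/5*1/24343 = -9844/121715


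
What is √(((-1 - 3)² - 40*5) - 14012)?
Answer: 26*I*√21 ≈ 119.15*I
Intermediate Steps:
√(((-1 - 3)² - 40*5) - 14012) = √(((-4)² - 200) - 14012) = √((16 - 200) - 14012) = √(-184 - 14012) = √(-14196) = 26*I*√21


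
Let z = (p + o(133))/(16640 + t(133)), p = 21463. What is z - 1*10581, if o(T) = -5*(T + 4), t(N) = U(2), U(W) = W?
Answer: -88034112/8321 ≈ -10580.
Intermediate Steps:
t(N) = 2
o(T) = -20 - 5*T (o(T) = -5*(4 + T) = -20 - 5*T)
z = 10389/8321 (z = (21463 + (-20 - 5*133))/(16640 + 2) = (21463 + (-20 - 665))/16642 = (21463 - 685)*(1/16642) = 20778*(1/16642) = 10389/8321 ≈ 1.2485)
z - 1*10581 = 10389/8321 - 1*10581 = 10389/8321 - 10581 = -88034112/8321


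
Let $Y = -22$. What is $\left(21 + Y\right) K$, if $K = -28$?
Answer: $28$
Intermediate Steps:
$\left(21 + Y\right) K = \left(21 - 22\right) \left(-28\right) = \left(-1\right) \left(-28\right) = 28$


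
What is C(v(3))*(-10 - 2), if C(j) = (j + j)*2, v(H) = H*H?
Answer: -432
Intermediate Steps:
v(H) = H**2
C(j) = 4*j (C(j) = (2*j)*2 = 4*j)
C(v(3))*(-10 - 2) = (4*3**2)*(-10 - 2) = (4*9)*(-12) = 36*(-12) = -432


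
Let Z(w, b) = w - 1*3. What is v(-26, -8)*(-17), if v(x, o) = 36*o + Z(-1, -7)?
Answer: 4964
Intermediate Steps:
Z(w, b) = -3 + w (Z(w, b) = w - 3 = -3 + w)
v(x, o) = -4 + 36*o (v(x, o) = 36*o + (-3 - 1) = 36*o - 4 = -4 + 36*o)
v(-26, -8)*(-17) = (-4 + 36*(-8))*(-17) = (-4 - 288)*(-17) = -292*(-17) = 4964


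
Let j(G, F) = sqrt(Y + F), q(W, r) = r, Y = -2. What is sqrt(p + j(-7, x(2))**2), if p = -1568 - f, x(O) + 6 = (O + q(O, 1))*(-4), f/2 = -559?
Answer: I*sqrt(470) ≈ 21.679*I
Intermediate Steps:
f = -1118 (f = 2*(-559) = -1118)
x(O) = -10 - 4*O (x(O) = -6 + (O + 1)*(-4) = -6 + (1 + O)*(-4) = -6 + (-4 - 4*O) = -10 - 4*O)
p = -450 (p = -1568 - 1*(-1118) = -1568 + 1118 = -450)
j(G, F) = sqrt(-2 + F)
sqrt(p + j(-7, x(2))**2) = sqrt(-450 + (sqrt(-2 + (-10 - 4*2)))**2) = sqrt(-450 + (sqrt(-2 + (-10 - 8)))**2) = sqrt(-450 + (sqrt(-2 - 18))**2) = sqrt(-450 + (sqrt(-20))**2) = sqrt(-450 + (2*I*sqrt(5))**2) = sqrt(-450 - 20) = sqrt(-470) = I*sqrt(470)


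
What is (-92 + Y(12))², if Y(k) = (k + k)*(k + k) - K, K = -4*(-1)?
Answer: 230400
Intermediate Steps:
K = 4
Y(k) = -4 + 4*k² (Y(k) = (k + k)*(k + k) - 1*4 = (2*k)*(2*k) - 4 = 4*k² - 4 = -4 + 4*k²)
(-92 + Y(12))² = (-92 + (-4 + 4*12²))² = (-92 + (-4 + 4*144))² = (-92 + (-4 + 576))² = (-92 + 572)² = 480² = 230400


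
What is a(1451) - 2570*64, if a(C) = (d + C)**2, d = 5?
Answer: 1955456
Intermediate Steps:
a(C) = (5 + C)**2
a(1451) - 2570*64 = (5 + 1451)**2 - 2570*64 = 1456**2 - 1*164480 = 2119936 - 164480 = 1955456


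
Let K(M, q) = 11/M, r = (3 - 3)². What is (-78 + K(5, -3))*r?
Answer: 0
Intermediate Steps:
r = 0 (r = 0² = 0)
(-78 + K(5, -3))*r = (-78 + 11/5)*0 = -379/5*0 = 0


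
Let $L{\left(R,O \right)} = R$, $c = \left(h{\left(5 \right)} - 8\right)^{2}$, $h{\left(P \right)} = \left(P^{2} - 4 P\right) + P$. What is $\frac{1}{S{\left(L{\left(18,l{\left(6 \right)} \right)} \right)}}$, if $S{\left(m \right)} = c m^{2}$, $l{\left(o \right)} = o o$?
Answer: $\frac{1}{1296} \approx 0.0007716$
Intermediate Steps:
$l{\left(o \right)} = o^{2}$
$h{\left(P \right)} = P^{2} - 3 P$
$c = 4$ ($c = \left(5 \left(-3 + 5\right) - 8\right)^{2} = \left(5 \cdot 2 - 8\right)^{2} = \left(10 - 8\right)^{2} = 2^{2} = 4$)
$S{\left(m \right)} = 4 m^{2}$
$\frac{1}{S{\left(L{\left(18,l{\left(6 \right)} \right)} \right)}} = \frac{1}{4 \cdot 18^{2}} = \frac{1}{4 \cdot 324} = \frac{1}{1296}$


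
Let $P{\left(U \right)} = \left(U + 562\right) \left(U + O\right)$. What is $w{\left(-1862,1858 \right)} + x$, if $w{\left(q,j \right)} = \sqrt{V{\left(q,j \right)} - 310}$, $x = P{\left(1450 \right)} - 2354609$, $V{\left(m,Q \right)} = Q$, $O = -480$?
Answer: $-402969 + 6 \sqrt{43} \approx -4.0293 \cdot 10^{5}$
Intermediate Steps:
$P{\left(U \right)} = \left(-480 + U\right) \left(562 + U\right)$ ($P{\left(U \right)} = \left(U + 562\right) \left(U - 480\right) = \left(562 + U\right) \left(-480 + U\right) = \left(-480 + U\right) \left(562 + U\right)$)
$x = -402969$ ($x = \left(-269760 + 1450^{2} + 82 \cdot 1450\right) - 2354609 = \left(-269760 + 2102500 + 118900\right) - 2354609 = 1951640 - 2354609 = -402969$)
$w{\left(q,j \right)} = \sqrt{-310 + j}$ ($w{\left(q,j \right)} = \sqrt{j - 310} = \sqrt{-310 + j}$)
$w{\left(-1862,1858 \right)} + x = \sqrt{-310 + 1858} - 402969 = \sqrt{1548} - 402969 = 6 \sqrt{43} - 402969 = -402969 + 6 \sqrt{43}$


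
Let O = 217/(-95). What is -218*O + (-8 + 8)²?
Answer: 47306/95 ≈ 497.96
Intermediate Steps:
O = -217/95 (O = 217*(-1/95) = -217/95 ≈ -2.2842)
-218*O + (-8 + 8)² = -218*(-217/95) + (-8 + 8)² = 47306/95 + 0² = 47306/95 + 0 = 47306/95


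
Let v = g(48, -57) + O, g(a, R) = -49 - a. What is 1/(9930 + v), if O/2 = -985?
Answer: 1/7863 ≈ 0.00012718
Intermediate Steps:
O = -1970 (O = 2*(-985) = -1970)
v = -2067 (v = (-49 - 1*48) - 1970 = (-49 - 48) - 1970 = -97 - 1970 = -2067)
1/(9930 + v) = 1/(9930 - 2067) = 1/7863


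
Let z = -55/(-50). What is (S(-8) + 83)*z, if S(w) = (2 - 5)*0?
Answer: 913/10 ≈ 91.300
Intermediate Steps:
z = 11/10 (z = -55*(-1/50) = 11/10 ≈ 1.1000)
S(w) = 0 (S(w) = -3*0 = 0)
(S(-8) + 83)*z = (0 + 83)*(11/10) = 83*(11/10) = 913/10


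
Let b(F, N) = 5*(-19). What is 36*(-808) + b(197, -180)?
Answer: -29183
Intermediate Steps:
b(F, N) = -95
36*(-808) + b(197, -180) = 36*(-808) - 95 = -29088 - 95 = -29183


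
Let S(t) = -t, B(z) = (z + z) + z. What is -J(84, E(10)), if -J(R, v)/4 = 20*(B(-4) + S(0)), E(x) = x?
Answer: -960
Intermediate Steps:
B(z) = 3*z (B(z) = 2*z + z = 3*z)
J(R, v) = 960 (J(R, v) = -80*(3*(-4) - 1*0) = -80*(-12 + 0) = -80*(-12) = -4*(-240) = 960)
-J(84, E(10)) = -1*960 = -960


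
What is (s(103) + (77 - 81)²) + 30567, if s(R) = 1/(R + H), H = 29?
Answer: 4036957/132 ≈ 30583.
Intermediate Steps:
s(R) = 1/(29 + R) (s(R) = 1/(R + 29) = 1/(29 + R))
(s(103) + (77 - 81)²) + 30567 = (1/(29 + 103) + (77 - 81)²) + 30567 = (1/132 + (-4)²) + 30567 = (1/132 + 16) + 30567 = 2113/132 + 30567 = 4036957/132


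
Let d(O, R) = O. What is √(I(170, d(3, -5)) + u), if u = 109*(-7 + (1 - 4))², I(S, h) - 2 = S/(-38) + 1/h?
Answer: √35407146/57 ≈ 104.39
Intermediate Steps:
I(S, h) = 2 + 1/h - S/38 (I(S, h) = 2 + (S/(-38) + 1/h) = 2 + (S*(-1/38) + 1/h) = 2 + (-S/38 + 1/h) = 2 + (1/h - S/38) = 2 + 1/h - S/38)
u = 10900 (u = 109*(-7 - 3)² = 109*(-10)² = 109*100 = 10900)
√(I(170, d(3, -5)) + u) = √((2 + 1/3 - 1/38*170) + 10900) = √((2 + ⅓ - 85/19) + 10900) = √(-122/57 + 10900) = √(621178/57) = √35407146/57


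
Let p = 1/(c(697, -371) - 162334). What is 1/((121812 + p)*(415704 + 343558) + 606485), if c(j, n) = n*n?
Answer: 24693/2283801966392435 ≈ 1.0812e-11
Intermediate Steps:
c(j, n) = n**2
p = -1/24693 (p = 1/((-371)**2 - 162334) = 1/(137641 - 162334) = 1/(-24693) = -1/24693 ≈ -4.0497e-5)
1/((121812 + p)*(415704 + 343558) + 606485) = 1/((121812 - 1/24693)*(415704 + 343558) + 606485) = 1/((3007903715/24693)*759262 + 606485) = 1/(2283786990458330/24693 + 606485) = 1/(2283801966392435/24693) = 24693/2283801966392435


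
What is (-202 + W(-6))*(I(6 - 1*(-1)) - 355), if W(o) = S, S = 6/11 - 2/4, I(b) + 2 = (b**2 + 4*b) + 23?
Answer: 1141851/22 ≈ 51902.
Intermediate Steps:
I(b) = 21 + b**2 + 4*b (I(b) = -2 + ((b**2 + 4*b) + 23) = -2 + (23 + b**2 + 4*b) = 21 + b**2 + 4*b)
S = 1/22 (S = 6*(1/11) - 2*1/4 = 6/11 - 1/2 = 1/22 ≈ 0.045455)
W(o) = 1/22
(-202 + W(-6))*(I(6 - 1*(-1)) - 355) = (-202 + 1/22)*((21 + (6 - 1*(-1))**2 + 4*(6 - 1*(-1))) - 355) = -4443*((21 + (6 + 1)**2 + 4*(6 + 1)) - 355)/22 = -4443*((21 + 7**2 + 4*7) - 355)/22 = -4443*((21 + 49 + 28) - 355)/22 = -4443*(98 - 355)/22 = -4443/22*(-257) = 1141851/22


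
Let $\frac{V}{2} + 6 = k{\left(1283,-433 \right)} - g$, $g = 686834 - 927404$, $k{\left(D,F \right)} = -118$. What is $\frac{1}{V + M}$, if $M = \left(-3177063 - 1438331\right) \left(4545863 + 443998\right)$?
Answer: $- \frac{1}{23030174039342} \approx -4.3421 \cdot 10^{-14}$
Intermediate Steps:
$g = -240570$ ($g = 686834 - 927404 = -240570$)
$M = -23030174520234$ ($M = \left(-4615394\right) 4989861 = -23030174520234$)
$V = 480892$ ($V = -12 + 2 \left(-118 - -240570\right) = -12 + 2 \left(-118 + 240570\right) = -12 + 2 \cdot 240452 = -12 + 480904 = 480892$)
$\frac{1}{V + M} = \frac{1}{480892 - 23030174520234} = \frac{1}{-23030174039342} = - \frac{1}{23030174039342}$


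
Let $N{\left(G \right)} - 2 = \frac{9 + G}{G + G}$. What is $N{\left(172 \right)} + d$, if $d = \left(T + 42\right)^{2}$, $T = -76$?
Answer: $\frac{398533}{344} \approx 1158.5$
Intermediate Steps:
$N{\left(G \right)} = 2 + \frac{9 + G}{2 G}$ ($N{\left(G \right)} = 2 + \frac{9 + G}{G + G} = 2 + \frac{9 + G}{2 G}$)
$d = 1156$ ($d = \left(-76 + 42\right)^{2} = \left(-34\right)^{2} = 1156$)
$N{\left(172 \right)} + d = \frac{9 + 5 \cdot 172}{2 \cdot 172} + 1156 = \frac{1}{2} \cdot \frac{1}{172} \left(9 + 860\right) + 1156 = \frac{1}{2} \cdot \frac{1}{172} \cdot 869 + 1156 = \frac{869}{344} + 1156 = \frac{398533}{344}$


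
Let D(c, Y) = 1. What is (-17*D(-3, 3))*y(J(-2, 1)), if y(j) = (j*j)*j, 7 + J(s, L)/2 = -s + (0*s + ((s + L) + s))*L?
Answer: 69632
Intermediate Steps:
J(s, L) = -14 - 2*s + 2*L*(L + 2*s) (J(s, L) = -14 + 2*(-s + (0*s + ((s + L) + s))*L) = -14 + 2*(-s + (0 + ((L + s) + s))*L) = -14 + 2*(-s + (0 + (L + 2*s))*L) = -14 + 2*(-s + (L + 2*s)*L) = -14 + 2*(-s + L*(L + 2*s)) = -14 + (-2*s + 2*L*(L + 2*s)) = -14 - 2*s + 2*L*(L + 2*s))
y(j) = j**3 (y(j) = j**2*j = j**3)
(-17*D(-3, 3))*y(J(-2, 1)) = (-17*1)*(-14 - 2*(-2) + 2*1**2 + 4*1*(-2))**3 = -17*(-14 + 4 + 2*1 - 8)**3 = -17*(-14 + 4 + 2 - 8)**3 = -17*(-16)**3 = -17*(-4096) = 69632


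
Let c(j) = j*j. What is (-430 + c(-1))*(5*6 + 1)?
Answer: -13299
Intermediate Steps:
c(j) = j²
(-430 + c(-1))*(5*6 + 1) = (-430 + (-1)²)*(5*6 + 1) = (-430 + 1)*(30 + 1) = -429*31 = -13299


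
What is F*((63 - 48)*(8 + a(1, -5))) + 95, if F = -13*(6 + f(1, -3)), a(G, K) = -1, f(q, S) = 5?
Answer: -14920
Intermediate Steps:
F = -143 (F = -13*(6 + 5) = -13*11 = -143)
F*((63 - 48)*(8 + a(1, -5))) + 95 = -143*(63 - 48)*(8 - 1) + 95 = -2145*7 + 95 = -143*105 + 95 = -15015 + 95 = -14920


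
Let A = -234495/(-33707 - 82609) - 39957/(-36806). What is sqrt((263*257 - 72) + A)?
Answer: sqrt(11788867648621807051)/13213354 ≈ 259.85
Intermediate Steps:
A = 81965811/26426708 (A = -234495/(-116316) - 39957*(-1/36806) = -234495*(-1/116316) + 39957/36806 = 2895/1436 + 39957/36806 = 81965811/26426708 ≈ 3.1016)
sqrt((263*257 - 72) + A) = sqrt((263*257 - 72) + 81965811/26426708) = sqrt((67591 - 72) + 81965811/26426708) = sqrt(67519 + 81965811/26426708) = sqrt(1784386863263/26426708) = sqrt(11788867648621807051)/13213354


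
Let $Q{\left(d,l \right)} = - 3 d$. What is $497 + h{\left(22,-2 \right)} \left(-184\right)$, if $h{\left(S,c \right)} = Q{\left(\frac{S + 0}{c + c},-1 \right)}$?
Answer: $-2539$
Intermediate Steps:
$h{\left(S,c \right)} = - \frac{3 S}{2 c}$ ($h{\left(S,c \right)} = - 3 \frac{S + 0}{c + c} = - 3 \frac{S}{2 c} = - \frac{3 S}{2 c}$)
$497 + h{\left(22,-2 \right)} \left(-184\right) = 497 + \left(- \frac{3}{2}\right) 22 \frac{1}{-2} \left(-184\right) = 497 + \left(- \frac{3}{2}\right) 22 \left(- \frac{1}{2}\right) \left(-184\right) = 497 + \frac{33}{2} \left(-184\right) = 497 - 3036 = -2539$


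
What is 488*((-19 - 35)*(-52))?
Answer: 1370304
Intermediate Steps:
488*((-19 - 35)*(-52)) = 488*(-54*(-52)) = 488*2808 = 1370304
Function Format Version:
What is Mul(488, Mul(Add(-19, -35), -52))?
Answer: 1370304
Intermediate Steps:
Mul(488, Mul(Add(-19, -35), -52)) = Mul(488, Mul(-54, -52)) = Mul(488, 2808) = 1370304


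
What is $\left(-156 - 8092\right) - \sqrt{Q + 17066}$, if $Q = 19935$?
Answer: $-8248 - \sqrt{37001} \approx -8440.4$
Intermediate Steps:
$\left(-156 - 8092\right) - \sqrt{Q + 17066} = \left(-156 - 8092\right) - \sqrt{19935 + 17066} = -8248 - \sqrt{37001}$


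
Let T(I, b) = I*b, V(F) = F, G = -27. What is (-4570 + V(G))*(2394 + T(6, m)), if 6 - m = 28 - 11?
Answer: -10701816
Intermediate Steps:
m = -11 (m = 6 - (28 - 11) = 6 - 1*17 = 6 - 17 = -11)
(-4570 + V(G))*(2394 + T(6, m)) = (-4570 - 27)*(2394 + 6*(-11)) = -4597*(2394 - 66) = -4597*2328 = -10701816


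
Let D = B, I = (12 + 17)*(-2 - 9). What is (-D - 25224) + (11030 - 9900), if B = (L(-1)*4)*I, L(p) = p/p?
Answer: -22818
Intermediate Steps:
L(p) = 1
I = -319 (I = 29*(-11) = -319)
B = -1276 (B = (1*4)*(-319) = 4*(-319) = -1276)
D = -1276
(-D - 25224) + (11030 - 9900) = (-1*(-1276) - 25224) + (11030 - 9900) = (1276 - 25224) + 1130 = -23948 + 1130 = -22818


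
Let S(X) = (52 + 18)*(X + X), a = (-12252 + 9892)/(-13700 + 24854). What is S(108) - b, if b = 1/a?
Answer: 17847177/1180 ≈ 15125.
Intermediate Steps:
a = -1180/5577 (a = -2360/11154 = -2360*1/11154 = -1180/5577 ≈ -0.21158)
S(X) = 140*X (S(X) = 70*(2*X) = 140*X)
b = -5577/1180 (b = 1/(-1180/5577) = -5577/1180 ≈ -4.7263)
S(108) - b = 140*108 - 1*(-5577/1180) = 15120 + 5577/1180 = 17847177/1180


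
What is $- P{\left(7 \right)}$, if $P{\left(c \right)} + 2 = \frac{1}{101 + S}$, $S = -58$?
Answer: $\frac{85}{43} \approx 1.9767$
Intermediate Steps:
$P{\left(c \right)} = - \frac{85}{43}$ ($P{\left(c \right)} = -2 + \frac{1}{101 - 58} = -2 + \frac{1}{43} = - \frac{85}{43}$)
$- P{\left(7 \right)} = \left(-1\right) \left(- \frac{85}{43}\right) = \frac{85}{43}$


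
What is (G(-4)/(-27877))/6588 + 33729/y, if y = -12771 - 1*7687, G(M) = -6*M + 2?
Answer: -774306921214/469648362951 ≈ -1.6487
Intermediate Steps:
G(M) = 2 - 6*M
y = -20458 (y = -12771 - 7687 = -20458)
(G(-4)/(-27877))/6588 + 33729/y = ((2 - 6*(-4))/(-27877))/6588 + 33729/(-20458) = ((2 + 24)*(-1/27877))*(1/6588) + 33729*(-1/20458) = (26*(-1/27877))*(1/6588) - 33729/20458 = -26/27877*1/6588 - 33729/20458 = -13/91826838 - 33729/20458 = -774306921214/469648362951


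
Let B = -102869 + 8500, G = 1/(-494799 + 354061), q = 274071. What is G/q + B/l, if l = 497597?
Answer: -3640020357332459/19193413191831606 ≈ -0.18965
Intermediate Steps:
G = -1/140738 (G = 1/(-140738) = -1/140738 ≈ -7.1054e-6)
B = -94369
G/q + B/l = -1/140738/274071 - 94369/497597 = -1/140738*1/274071 - 94369*1/497597 = -1/38572204398 - 94369/497597 = -3640020357332459/19193413191831606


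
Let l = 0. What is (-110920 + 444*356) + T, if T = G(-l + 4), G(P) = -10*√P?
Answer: 47124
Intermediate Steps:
T = -20 (T = -10*√(-1*0 + 4) = -10*√(0 + 4) = -10*√4 = -10*2 = -20)
(-110920 + 444*356) + T = (-110920 + 444*356) - 20 = (-110920 + 158064) - 20 = 47144 - 20 = 47124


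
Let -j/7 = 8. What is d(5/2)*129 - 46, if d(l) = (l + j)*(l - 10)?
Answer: 206861/4 ≈ 51715.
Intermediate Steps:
j = -56 (j = -7*8 = -56)
d(l) = (-56 + l)*(-10 + l) (d(l) = (l - 56)*(l - 10) = (-56 + l)*(-10 + l))
d(5/2)*129 - 46 = (560 + (5/2)² - 330/2)*129 - 46 = (560 + (5*(½))² - 330/2)*129 - 46 = (560 + (5/2)² - 66*5/2)*129 - 46 = (560 + 25/4 - 165)*129 - 46 = (1605/4)*129 - 46 = 207045/4 - 46 = 206861/4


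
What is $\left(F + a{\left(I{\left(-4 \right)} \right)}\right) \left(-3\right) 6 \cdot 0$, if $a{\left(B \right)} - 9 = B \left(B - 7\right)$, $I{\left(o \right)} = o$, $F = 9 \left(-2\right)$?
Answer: $0$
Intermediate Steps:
$F = -18$
$a{\left(B \right)} = 9 + B \left(-7 + B\right)$ ($a{\left(B \right)} = 9 + B \left(B - 7\right) = 9 + B \left(-7 + B\right)$)
$\left(F + a{\left(I{\left(-4 \right)} \right)}\right) \left(-3\right) 6 \cdot 0 = \left(-18 + \left(9 + \left(-4\right)^{2} - -28\right)\right) \left(-3\right) 6 \cdot 0 = \left(-18 + \left(9 + 16 + 28\right)\right) \left(\left(-18\right) 0\right) = \left(-18 + 53\right) 0 = 35 \cdot 0 = 0$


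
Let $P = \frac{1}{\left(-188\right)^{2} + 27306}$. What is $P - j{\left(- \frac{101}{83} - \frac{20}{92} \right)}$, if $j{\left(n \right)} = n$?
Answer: $\frac{171537609}{119598850} \approx 1.4343$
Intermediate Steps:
$P = \frac{1}{62650}$ ($P = \frac{1}{35344 + 27306} = \frac{1}{62650} \approx 1.5962 \cdot 10^{-5}$)
$P - j{\left(- \frac{101}{83} - \frac{20}{92} \right)} = \frac{1}{62650} - \left(- \frac{101}{83} - \frac{20}{92}\right) = \frac{1}{62650} - \left(\left(-101\right) \frac{1}{83} - \frac{5}{23}\right) = \frac{1}{62650} - \left(- \frac{101}{83} - \frac{5}{23}\right) = \frac{1}{62650} - - \frac{2738}{1909} = \frac{1}{62650} + \frac{2738}{1909} = \frac{171537609}{119598850}$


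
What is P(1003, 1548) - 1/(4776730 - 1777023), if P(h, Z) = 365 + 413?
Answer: 2333772045/2999707 ≈ 778.00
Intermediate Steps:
P(h, Z) = 778
P(1003, 1548) - 1/(4776730 - 1777023) = 778 - 1/(4776730 - 1777023) = 778 - 1/2999707 = 2333772045/2999707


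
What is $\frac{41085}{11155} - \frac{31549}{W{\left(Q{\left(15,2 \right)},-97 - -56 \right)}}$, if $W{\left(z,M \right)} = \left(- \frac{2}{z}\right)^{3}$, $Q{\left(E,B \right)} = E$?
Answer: $\frac{237552204861}{17848} \approx 1.331 \cdot 10^{7}$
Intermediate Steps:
$W{\left(z,M \right)} = - \frac{8}{z^{3}}$
$\frac{41085}{11155} - \frac{31549}{W{\left(Q{\left(15,2 \right)},-97 - -56 \right)}} = \frac{41085}{11155} - \frac{31549}{\left(-8\right) \frac{1}{3375}} = 41085 \cdot \frac{1}{11155} - \frac{31549}{\left(-8\right) \frac{1}{3375}} = \frac{8217}{2231} - \frac{31549}{- \frac{8}{3375}} = \frac{8217}{2231} - - \frac{106477875}{8} = \frac{8217}{2231} + \frac{106477875}{8} = \frac{237552204861}{17848}$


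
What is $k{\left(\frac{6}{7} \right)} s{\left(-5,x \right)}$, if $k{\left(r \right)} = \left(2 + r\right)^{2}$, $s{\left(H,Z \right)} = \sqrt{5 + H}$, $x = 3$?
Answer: $0$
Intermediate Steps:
$k{\left(\frac{6}{7} \right)} s{\left(-5,x \right)} = \left(2 + \frac{6}{7}\right)^{2} \sqrt{5 - 5} = \left(2 + 6 \cdot \frac{1}{7}\right)^{2} \sqrt{0} = \left(2 + \frac{6}{7}\right)^{2} \cdot 0 = \left(\frac{20}{7}\right)^{2} \cdot 0 = \frac{400}{49} \cdot 0 = 0$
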